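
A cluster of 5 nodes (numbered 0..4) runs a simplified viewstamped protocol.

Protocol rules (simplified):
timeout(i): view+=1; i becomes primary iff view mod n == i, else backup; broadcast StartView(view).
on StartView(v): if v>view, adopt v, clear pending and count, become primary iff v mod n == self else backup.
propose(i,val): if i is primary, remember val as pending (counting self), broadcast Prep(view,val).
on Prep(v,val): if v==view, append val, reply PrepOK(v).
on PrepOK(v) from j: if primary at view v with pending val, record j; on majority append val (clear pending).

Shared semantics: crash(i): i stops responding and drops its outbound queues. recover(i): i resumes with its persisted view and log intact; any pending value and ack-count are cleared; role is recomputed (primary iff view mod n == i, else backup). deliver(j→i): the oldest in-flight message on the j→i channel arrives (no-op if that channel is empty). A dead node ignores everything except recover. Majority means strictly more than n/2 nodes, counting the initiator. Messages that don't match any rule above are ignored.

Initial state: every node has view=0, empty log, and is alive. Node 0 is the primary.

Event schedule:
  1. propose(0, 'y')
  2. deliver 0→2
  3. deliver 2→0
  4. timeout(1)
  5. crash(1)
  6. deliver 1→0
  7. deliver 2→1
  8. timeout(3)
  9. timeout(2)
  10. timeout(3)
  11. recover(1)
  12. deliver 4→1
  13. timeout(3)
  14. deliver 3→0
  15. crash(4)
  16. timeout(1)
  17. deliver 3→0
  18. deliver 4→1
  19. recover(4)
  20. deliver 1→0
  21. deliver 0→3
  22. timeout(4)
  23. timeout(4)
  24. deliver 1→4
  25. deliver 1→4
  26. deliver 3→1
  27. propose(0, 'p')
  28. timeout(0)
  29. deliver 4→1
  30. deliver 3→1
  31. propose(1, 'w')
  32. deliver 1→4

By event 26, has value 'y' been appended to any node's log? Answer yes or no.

yes

step 1 propose(0,'y'): —
step 2 deliver 0→2: 2={back,v=0,log=y}
step 3 deliver 2→0: —
step 4 timeout(1): 1={prim,v=1,log=-}
step 5 crash(1): 1={✗prim,v=1,log=-}
step 6 deliver 1→0: —
step 7 deliver 2→1: —
step 8 timeout(3): 3={back,v=1,log=-}
step 9 timeout(2): 2={back,v=1,log=y}
step 10 timeout(3): 3={back,v=2,log=-}
step 11 recover(1): 1={prim,v=1,log=-}
step 12 deliver 4→1: —
step 13 timeout(3): 3={prim,v=3,log=-}
step 14 deliver 3→0: 0={back,v=1,log=-}
step 15 crash(4): 4={✗back,v=0,log=-}
step 16 timeout(1): 1={back,v=2,log=-}
step 17 deliver 3→0: 0={back,v=2,log=-}
step 18 deliver 4→1: —
step 19 recover(4): 4={back,v=0,log=-}
step 20 deliver 1→0: —
step 21 deliver 0→3: —
step 22 timeout(4): 4={back,v=1,log=-}
step 23 timeout(4): 4={back,v=2,log=-}
step 24 deliver 1→4: —
step 25 deliver 1→4: —
step 26 deliver 3→1: —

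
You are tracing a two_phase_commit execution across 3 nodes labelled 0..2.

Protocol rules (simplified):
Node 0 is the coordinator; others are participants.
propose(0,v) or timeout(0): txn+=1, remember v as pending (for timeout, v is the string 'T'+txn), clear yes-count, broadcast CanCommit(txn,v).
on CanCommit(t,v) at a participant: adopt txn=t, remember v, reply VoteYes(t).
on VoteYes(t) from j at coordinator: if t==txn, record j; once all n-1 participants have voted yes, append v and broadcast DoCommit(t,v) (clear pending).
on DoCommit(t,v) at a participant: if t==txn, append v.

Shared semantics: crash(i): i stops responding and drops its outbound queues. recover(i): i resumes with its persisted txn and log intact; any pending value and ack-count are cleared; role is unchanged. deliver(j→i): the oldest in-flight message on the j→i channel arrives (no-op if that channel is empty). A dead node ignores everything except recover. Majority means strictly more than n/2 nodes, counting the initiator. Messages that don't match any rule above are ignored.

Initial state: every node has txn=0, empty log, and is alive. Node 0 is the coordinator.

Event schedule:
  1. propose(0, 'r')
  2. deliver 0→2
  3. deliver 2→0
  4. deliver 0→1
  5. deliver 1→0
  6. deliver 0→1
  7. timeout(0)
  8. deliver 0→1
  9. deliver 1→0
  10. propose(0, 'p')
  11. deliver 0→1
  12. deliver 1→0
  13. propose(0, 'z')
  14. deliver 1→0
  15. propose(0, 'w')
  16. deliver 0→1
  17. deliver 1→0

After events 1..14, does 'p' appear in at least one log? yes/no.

1. propose(0,'r'):  <0:coor t1 ->
2. deliver 0→2:  <2:part t1 ->
3. deliver 2→0:  nop
4. deliver 0→1:  <1:part t1 ->
5. deliver 1→0:  <0:coor t1 r>
6. deliver 0→1:  <1:part t1 r>
7. timeout(0):  <0:coor t2 r>
8. deliver 0→1:  <1:part t2 r>
9. deliver 1→0:  nop
10. propose(0,'p'):  <0:coor t3 r>
11. deliver 0→1:  <1:part t3 r>
12. deliver 1→0:  nop
13. propose(0,'z'):  <0:coor t4 r>
14. deliver 1→0:  nop

no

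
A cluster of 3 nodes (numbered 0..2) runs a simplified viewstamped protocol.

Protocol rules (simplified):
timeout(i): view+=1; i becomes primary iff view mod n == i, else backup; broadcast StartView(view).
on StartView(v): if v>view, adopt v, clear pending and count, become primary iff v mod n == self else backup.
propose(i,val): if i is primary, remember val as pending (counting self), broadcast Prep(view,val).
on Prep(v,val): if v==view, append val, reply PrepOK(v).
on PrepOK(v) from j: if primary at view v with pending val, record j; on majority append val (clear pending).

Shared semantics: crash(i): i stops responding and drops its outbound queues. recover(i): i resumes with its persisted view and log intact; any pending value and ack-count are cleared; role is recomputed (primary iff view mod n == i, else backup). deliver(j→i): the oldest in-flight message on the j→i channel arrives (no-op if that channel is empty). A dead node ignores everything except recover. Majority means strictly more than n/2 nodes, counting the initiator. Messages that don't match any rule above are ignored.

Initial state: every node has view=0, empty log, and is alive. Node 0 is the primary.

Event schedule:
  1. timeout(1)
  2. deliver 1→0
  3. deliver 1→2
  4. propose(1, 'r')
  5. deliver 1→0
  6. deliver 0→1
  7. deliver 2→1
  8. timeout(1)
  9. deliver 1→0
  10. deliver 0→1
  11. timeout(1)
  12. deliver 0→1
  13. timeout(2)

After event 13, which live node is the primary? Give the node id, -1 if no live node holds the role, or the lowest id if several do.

2

step 1 timeout(1): 1={prim,v=1,log=-}
step 2 deliver 1→0: 0={back,v=1,log=-}
step 3 deliver 1→2: 2={back,v=1,log=-}
step 4 propose(1,'r'): —
step 5 deliver 1→0: 0={back,v=1,log=r}
step 6 deliver 0→1: 1={prim,v=1,log=r}
step 7 deliver 2→1: —
step 8 timeout(1): 1={back,v=2,log=r}
step 9 deliver 1→0: 0={back,v=2,log=r}
step 10 deliver 0→1: —
step 11 timeout(1): 1={back,v=3,log=r}
step 12 deliver 0→1: —
step 13 timeout(2): 2={prim,v=2,log=-}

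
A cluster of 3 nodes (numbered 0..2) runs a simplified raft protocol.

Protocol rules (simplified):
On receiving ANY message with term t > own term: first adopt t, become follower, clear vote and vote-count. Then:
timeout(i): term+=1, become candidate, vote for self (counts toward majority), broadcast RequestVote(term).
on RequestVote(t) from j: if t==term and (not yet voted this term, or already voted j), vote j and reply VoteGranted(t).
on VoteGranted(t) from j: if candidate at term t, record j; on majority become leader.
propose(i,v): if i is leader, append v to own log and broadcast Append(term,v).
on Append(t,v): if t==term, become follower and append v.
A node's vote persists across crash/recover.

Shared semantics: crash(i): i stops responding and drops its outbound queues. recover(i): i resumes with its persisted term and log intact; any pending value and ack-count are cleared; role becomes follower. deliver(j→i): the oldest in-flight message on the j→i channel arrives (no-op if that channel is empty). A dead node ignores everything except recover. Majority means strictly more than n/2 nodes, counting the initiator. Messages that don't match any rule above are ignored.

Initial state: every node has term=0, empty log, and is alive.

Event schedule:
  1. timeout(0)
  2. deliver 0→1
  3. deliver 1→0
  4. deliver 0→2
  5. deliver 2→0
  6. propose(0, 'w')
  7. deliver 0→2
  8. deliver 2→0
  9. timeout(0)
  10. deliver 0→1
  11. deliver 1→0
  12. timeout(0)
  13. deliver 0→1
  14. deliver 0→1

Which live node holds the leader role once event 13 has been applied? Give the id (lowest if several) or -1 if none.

step 1 timeout(0): 0={cand,t=1,log=-}
step 2 deliver 0→1: 1={foll,t=1,log=-}
step 3 deliver 1→0: 0={lead,t=1,log=-}
step 4 deliver 0→2: 2={foll,t=1,log=-}
step 5 deliver 2→0: —
step 6 propose(0,'w'): 0={lead,t=1,log=w}
step 7 deliver 0→2: 2={foll,t=1,log=w}
step 8 deliver 2→0: —
step 9 timeout(0): 0={cand,t=2,log=w}
step 10 deliver 0→1: 1={foll,t=1,log=w}
step 11 deliver 1→0: —
step 12 timeout(0): 0={cand,t=3,log=w}
step 13 deliver 0→1: 1={foll,t=2,log=w}

-1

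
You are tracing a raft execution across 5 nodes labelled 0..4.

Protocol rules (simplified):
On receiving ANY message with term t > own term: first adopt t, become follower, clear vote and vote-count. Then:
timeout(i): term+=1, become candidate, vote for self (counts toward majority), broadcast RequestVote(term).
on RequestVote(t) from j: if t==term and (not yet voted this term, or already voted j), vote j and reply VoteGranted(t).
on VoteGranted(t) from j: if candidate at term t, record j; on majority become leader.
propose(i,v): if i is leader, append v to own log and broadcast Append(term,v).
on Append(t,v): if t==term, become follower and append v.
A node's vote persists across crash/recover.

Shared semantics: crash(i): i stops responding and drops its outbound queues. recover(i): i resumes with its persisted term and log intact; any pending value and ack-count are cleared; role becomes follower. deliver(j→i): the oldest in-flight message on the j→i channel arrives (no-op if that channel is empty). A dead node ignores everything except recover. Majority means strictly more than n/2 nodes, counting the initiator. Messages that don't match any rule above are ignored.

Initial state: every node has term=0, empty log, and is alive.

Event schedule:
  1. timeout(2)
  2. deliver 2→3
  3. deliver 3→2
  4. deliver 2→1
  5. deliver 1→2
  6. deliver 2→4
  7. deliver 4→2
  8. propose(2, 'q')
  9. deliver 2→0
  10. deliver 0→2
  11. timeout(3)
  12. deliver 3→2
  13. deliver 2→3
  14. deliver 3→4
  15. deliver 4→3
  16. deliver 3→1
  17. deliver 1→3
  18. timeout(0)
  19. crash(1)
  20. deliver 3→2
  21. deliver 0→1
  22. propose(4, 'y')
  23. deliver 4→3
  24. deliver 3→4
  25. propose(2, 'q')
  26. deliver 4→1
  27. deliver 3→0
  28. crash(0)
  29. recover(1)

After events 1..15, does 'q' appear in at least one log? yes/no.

step 1 timeout(2): 2={cand,t=1,log=-}
step 2 deliver 2→3: 3={foll,t=1,log=-}
step 3 deliver 3→2: —
step 4 deliver 2→1: 1={foll,t=1,log=-}
step 5 deliver 1→2: 2={lead,t=1,log=-}
step 6 deliver 2→4: 4={foll,t=1,log=-}
step 7 deliver 4→2: —
step 8 propose(2,'q'): 2={lead,t=1,log=q}
step 9 deliver 2→0: 0={foll,t=1,log=-}
step 10 deliver 0→2: —
step 11 timeout(3): 3={cand,t=2,log=-}
step 12 deliver 3→2: 2={foll,t=2,log=q}
step 13 deliver 2→3: —
step 14 deliver 3→4: 4={foll,t=2,log=-}
step 15 deliver 4→3: —

yes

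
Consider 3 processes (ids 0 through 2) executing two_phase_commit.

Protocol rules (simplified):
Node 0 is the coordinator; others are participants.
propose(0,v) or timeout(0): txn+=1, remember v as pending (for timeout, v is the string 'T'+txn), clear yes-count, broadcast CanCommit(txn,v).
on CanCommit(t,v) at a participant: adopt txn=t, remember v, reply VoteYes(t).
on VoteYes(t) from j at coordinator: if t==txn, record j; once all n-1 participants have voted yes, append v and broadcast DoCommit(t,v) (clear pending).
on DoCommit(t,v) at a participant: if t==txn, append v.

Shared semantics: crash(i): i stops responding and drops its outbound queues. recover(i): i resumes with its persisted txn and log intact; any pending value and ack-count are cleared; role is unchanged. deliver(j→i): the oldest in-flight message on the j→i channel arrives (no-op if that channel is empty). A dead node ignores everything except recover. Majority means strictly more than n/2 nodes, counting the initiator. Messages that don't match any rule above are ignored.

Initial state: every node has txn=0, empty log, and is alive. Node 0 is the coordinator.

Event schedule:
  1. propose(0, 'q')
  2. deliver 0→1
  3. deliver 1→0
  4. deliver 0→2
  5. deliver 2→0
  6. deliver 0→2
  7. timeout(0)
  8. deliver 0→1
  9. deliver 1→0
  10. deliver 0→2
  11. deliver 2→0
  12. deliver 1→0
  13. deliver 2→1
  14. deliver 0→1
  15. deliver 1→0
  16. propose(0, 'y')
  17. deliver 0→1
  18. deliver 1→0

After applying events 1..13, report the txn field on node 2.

after 1 — propose(0,'q'): n0:coor/t1/[-]
after 2 — deliver 0→1: n1:part/t1/[-]
after 3 — deliver 1→0: ·
after 4 — deliver 0→2: n2:part/t1/[-]
after 5 — deliver 2→0: n0:coor/t1/[q]
after 6 — deliver 0→2: n2:part/t1/[q]
after 7 — timeout(0): n0:coor/t2/[q]
after 8 — deliver 0→1: n1:part/t1/[q]
after 9 — deliver 1→0: ·
after 10 — deliver 0→2: n2:part/t2/[q]
after 11 — deliver 2→0: ·
after 12 — deliver 1→0: ·
after 13 — deliver 2→1: ·

2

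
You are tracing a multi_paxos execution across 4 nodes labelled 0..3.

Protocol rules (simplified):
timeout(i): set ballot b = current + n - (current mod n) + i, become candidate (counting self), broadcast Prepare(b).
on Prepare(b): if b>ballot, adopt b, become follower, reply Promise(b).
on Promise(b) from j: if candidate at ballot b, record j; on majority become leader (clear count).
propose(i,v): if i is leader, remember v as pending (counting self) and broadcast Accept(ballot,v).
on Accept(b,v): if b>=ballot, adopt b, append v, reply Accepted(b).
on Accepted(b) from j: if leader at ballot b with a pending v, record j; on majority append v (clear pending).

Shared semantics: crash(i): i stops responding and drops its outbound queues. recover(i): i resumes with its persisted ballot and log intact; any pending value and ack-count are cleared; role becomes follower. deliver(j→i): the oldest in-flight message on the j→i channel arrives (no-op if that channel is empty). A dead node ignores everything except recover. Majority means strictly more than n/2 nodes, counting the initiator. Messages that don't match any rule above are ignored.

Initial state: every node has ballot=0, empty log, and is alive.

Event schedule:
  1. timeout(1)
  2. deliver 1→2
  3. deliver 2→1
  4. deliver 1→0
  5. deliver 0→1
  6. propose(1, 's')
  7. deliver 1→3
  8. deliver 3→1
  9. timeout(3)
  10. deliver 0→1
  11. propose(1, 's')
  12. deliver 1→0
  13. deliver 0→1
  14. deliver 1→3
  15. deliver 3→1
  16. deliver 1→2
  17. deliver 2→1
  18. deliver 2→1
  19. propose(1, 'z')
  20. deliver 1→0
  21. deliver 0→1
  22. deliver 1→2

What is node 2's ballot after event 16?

5

after 1 — timeout(1): n1:cand/b5/[-]
after 2 — deliver 1→2: n2:foll/b5/[-]
after 3 — deliver 2→1: ·
after 4 — deliver 1→0: n0:foll/b5/[-]
after 5 — deliver 0→1: n1:lead/b5/[-]
after 6 — propose(1,'s'): ·
after 7 — deliver 1→3: n3:foll/b5/[-]
after 8 — deliver 3→1: ·
after 9 — timeout(3): n3:cand/b11/[-]
after 10 — deliver 0→1: ·
after 11 — propose(1,'s'): ·
after 12 — deliver 1→0: n0:foll/b5/[s]
after 13 — deliver 0→1: ·
after 14 — deliver 1→3: ·
after 15 — deliver 3→1: n1:foll/b11/[-]
after 16 — deliver 1→2: n2:foll/b5/[s]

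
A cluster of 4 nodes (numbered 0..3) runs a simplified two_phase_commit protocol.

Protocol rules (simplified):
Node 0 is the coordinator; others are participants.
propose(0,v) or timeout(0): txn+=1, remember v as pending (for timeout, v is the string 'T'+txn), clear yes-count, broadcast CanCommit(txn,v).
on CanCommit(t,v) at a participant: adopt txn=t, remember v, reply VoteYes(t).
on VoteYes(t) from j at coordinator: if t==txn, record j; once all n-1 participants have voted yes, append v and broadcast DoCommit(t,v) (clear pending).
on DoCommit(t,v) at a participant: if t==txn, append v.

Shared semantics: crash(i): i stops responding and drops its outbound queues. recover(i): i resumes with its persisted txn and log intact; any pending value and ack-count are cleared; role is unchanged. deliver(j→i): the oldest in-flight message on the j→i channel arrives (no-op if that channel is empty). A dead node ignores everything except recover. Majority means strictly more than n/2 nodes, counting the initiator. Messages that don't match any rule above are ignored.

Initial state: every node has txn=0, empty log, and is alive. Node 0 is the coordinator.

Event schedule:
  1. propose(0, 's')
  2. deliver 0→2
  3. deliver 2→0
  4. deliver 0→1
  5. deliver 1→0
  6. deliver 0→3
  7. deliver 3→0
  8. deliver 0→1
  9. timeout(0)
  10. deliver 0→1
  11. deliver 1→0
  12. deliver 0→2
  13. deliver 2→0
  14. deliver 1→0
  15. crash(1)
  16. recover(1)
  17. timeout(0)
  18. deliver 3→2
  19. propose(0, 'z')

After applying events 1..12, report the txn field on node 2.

1. propose(0,'s'):  <0:coor t1 ->
2. deliver 0→2:  <2:part t1 ->
3. deliver 2→0:  nop
4. deliver 0→1:  <1:part t1 ->
5. deliver 1→0:  nop
6. deliver 0→3:  <3:part t1 ->
7. deliver 3→0:  <0:coor t1 s>
8. deliver 0→1:  <1:part t1 s>
9. timeout(0):  <0:coor t2 s>
10. deliver 0→1:  <1:part t2 s>
11. deliver 1→0:  nop
12. deliver 0→2:  <2:part t1 s>

1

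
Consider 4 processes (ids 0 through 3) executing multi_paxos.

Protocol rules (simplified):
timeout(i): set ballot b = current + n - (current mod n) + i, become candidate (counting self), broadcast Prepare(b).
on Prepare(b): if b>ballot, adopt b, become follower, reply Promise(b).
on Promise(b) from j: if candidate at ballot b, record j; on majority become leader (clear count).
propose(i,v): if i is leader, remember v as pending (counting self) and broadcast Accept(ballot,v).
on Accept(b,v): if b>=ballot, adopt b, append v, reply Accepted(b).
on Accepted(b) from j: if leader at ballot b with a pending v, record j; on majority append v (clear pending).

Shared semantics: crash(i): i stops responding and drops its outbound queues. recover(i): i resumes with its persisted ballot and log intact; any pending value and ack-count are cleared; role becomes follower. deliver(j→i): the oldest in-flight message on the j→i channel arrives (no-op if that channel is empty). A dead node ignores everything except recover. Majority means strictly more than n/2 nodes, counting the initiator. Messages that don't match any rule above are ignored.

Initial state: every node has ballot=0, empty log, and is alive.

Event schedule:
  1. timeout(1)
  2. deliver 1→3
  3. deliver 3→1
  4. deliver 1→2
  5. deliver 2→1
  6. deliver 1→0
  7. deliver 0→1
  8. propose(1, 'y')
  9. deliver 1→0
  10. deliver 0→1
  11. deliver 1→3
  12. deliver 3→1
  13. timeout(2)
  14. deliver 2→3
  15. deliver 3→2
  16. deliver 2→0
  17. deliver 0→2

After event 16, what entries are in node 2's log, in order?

step 1 timeout(1): 1={cand,b=5,log=-}
step 2 deliver 1→3: 3={foll,b=5,log=-}
step 3 deliver 3→1: —
step 4 deliver 1→2: 2={foll,b=5,log=-}
step 5 deliver 2→1: 1={lead,b=5,log=-}
step 6 deliver 1→0: 0={foll,b=5,log=-}
step 7 deliver 0→1: —
step 8 propose(1,'y'): —
step 9 deliver 1→0: 0={foll,b=5,log=y}
step 10 deliver 0→1: —
step 11 deliver 1→3: 3={foll,b=5,log=y}
step 12 deliver 3→1: 1={lead,b=5,log=y}
step 13 timeout(2): 2={cand,b=10,log=-}
step 14 deliver 2→3: 3={foll,b=10,log=y}
step 15 deliver 3→2: —
step 16 deliver 2→0: 0={foll,b=10,log=y}

empty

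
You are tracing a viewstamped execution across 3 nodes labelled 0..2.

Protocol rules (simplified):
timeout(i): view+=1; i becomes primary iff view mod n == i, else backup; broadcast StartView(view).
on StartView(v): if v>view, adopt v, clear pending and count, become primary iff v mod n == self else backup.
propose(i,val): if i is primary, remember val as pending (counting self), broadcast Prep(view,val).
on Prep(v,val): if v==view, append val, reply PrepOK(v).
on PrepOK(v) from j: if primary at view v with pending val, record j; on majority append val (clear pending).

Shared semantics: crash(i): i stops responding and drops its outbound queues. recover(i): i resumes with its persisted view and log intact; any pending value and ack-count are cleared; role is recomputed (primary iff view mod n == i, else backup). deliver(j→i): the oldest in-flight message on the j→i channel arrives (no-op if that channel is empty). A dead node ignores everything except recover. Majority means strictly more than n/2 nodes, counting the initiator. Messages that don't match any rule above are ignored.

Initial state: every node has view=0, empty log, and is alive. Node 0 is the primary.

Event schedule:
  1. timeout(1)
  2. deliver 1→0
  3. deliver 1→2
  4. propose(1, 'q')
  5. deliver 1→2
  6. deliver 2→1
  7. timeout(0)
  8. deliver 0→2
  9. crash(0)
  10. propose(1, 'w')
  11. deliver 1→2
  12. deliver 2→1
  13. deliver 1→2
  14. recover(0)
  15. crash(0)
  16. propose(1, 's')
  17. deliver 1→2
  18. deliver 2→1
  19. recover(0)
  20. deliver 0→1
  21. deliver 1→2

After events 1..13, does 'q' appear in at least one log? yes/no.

yes

1. timeout(1):  <1:prim v1 ->
2. deliver 1→0:  <0:back v1 ->
3. deliver 1→2:  <2:back v1 ->
4. propose(1,'q'):  nop
5. deliver 1→2:  <2:back v1 q>
6. deliver 2→1:  <1:prim v1 q>
7. timeout(0):  <0:back v2 ->
8. deliver 0→2:  <2:prim v2 q>
9. crash(0):  <0:✗back v2 ->
10. propose(1,'w'):  nop
11. deliver 1→2:  nop
12. deliver 2→1:  nop
13. deliver 1→2:  nop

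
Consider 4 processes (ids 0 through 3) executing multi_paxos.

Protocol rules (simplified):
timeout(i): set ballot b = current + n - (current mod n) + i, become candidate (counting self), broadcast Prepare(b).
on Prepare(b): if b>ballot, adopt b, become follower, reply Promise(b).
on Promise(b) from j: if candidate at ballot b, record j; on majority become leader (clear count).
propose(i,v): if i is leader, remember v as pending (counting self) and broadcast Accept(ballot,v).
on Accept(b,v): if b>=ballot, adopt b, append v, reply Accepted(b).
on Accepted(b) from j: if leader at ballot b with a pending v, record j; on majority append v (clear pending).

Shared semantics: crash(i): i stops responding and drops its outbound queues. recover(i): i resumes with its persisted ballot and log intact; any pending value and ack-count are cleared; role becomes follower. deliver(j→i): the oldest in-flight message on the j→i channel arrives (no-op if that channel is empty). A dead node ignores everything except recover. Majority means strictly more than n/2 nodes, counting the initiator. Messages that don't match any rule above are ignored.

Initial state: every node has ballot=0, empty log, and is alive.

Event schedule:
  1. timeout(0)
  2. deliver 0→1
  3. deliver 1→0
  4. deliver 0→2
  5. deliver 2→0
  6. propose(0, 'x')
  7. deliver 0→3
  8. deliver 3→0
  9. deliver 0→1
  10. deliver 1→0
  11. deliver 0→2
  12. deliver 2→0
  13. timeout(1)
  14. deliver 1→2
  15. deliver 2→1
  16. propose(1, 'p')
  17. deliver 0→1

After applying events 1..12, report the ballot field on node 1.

step 1 timeout(0): 0={cand,b=4,log=-}
step 2 deliver 0→1: 1={foll,b=4,log=-}
step 3 deliver 1→0: —
step 4 deliver 0→2: 2={foll,b=4,log=-}
step 5 deliver 2→0: 0={lead,b=4,log=-}
step 6 propose(0,'x'): —
step 7 deliver 0→3: 3={foll,b=4,log=-}
step 8 deliver 3→0: —
step 9 deliver 0→1: 1={foll,b=4,log=x}
step 10 deliver 1→0: —
step 11 deliver 0→2: 2={foll,b=4,log=x}
step 12 deliver 2→0: 0={lead,b=4,log=x}

4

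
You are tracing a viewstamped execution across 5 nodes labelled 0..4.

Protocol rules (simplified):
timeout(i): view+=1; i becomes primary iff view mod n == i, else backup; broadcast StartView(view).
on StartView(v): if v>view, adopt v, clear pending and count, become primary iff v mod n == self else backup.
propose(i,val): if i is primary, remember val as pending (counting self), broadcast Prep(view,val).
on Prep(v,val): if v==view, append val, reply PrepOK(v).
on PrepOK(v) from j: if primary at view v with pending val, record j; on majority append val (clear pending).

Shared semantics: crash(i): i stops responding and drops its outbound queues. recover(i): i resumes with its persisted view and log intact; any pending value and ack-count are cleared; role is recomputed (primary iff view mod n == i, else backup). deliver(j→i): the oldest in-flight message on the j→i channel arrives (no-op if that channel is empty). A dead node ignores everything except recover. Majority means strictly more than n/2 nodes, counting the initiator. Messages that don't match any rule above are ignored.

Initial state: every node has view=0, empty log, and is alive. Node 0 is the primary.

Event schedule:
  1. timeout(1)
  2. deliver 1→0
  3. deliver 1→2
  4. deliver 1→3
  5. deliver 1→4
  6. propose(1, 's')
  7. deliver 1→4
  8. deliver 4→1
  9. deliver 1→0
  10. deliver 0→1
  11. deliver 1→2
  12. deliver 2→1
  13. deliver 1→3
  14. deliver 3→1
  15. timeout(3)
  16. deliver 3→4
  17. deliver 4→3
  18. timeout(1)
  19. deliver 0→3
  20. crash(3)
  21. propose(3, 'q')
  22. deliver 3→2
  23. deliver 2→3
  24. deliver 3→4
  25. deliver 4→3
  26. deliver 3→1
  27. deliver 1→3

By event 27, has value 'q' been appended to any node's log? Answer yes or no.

1. timeout(1):  <1:prim v1 ->
2. deliver 1→0:  <0:back v1 ->
3. deliver 1→2:  <2:back v1 ->
4. deliver 1→3:  <3:back v1 ->
5. deliver 1→4:  <4:back v1 ->
6. propose(1,'s'):  nop
7. deliver 1→4:  <4:back v1 s>
8. deliver 4→1:  nop
9. deliver 1→0:  <0:back v1 s>
10. deliver 0→1:  <1:prim v1 s>
11. deliver 1→2:  <2:back v1 s>
12. deliver 2→1:  nop
13. deliver 1→3:  <3:back v1 s>
14. deliver 3→1:  nop
15. timeout(3):  <3:back v2 s>
16. deliver 3→4:  <4:back v2 s>
17. deliver 4→3:  nop
18. timeout(1):  <1:back v2 s>
19. deliver 0→3:  nop
20. crash(3):  <3:✗back v2 s>
21. propose(3,'q'):  nop
22. deliver 3→2:  nop
23. deliver 2→3:  nop
24. deliver 3→4:  nop
25. deliver 4→3:  nop
26. deliver 3→1:  nop
27. deliver 1→3:  nop

no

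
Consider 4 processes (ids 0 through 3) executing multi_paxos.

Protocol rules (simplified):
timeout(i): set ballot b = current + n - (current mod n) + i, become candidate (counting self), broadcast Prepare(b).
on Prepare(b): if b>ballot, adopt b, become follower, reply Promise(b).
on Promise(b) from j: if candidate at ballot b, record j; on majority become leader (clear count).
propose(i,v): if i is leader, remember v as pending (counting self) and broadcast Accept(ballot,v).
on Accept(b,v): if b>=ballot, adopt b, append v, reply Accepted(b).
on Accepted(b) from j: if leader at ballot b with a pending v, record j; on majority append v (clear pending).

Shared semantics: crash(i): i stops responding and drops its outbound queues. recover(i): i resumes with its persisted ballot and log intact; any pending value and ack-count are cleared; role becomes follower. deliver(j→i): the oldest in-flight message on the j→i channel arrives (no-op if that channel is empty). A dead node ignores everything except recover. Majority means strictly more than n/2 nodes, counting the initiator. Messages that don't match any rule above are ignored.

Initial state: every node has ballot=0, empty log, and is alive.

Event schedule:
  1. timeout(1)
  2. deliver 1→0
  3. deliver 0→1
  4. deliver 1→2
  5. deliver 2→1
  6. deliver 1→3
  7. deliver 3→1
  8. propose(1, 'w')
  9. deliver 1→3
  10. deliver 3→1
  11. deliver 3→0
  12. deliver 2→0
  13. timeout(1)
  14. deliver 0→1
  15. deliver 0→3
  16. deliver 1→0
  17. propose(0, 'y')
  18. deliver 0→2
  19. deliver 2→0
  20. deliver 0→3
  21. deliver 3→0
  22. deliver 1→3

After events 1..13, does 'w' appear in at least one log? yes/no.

after 1 — timeout(1): n1:cand/b5/[-]
after 2 — deliver 1→0: n0:foll/b5/[-]
after 3 — deliver 0→1: ·
after 4 — deliver 1→2: n2:foll/b5/[-]
after 5 — deliver 2→1: n1:lead/b5/[-]
after 6 — deliver 1→3: n3:foll/b5/[-]
after 7 — deliver 3→1: ·
after 8 — propose(1,'w'): ·
after 9 — deliver 1→3: n3:foll/b5/[w]
after 10 — deliver 3→1: ·
after 11 — deliver 3→0: ·
after 12 — deliver 2→0: ·
after 13 — timeout(1): n1:cand/b9/[-]

yes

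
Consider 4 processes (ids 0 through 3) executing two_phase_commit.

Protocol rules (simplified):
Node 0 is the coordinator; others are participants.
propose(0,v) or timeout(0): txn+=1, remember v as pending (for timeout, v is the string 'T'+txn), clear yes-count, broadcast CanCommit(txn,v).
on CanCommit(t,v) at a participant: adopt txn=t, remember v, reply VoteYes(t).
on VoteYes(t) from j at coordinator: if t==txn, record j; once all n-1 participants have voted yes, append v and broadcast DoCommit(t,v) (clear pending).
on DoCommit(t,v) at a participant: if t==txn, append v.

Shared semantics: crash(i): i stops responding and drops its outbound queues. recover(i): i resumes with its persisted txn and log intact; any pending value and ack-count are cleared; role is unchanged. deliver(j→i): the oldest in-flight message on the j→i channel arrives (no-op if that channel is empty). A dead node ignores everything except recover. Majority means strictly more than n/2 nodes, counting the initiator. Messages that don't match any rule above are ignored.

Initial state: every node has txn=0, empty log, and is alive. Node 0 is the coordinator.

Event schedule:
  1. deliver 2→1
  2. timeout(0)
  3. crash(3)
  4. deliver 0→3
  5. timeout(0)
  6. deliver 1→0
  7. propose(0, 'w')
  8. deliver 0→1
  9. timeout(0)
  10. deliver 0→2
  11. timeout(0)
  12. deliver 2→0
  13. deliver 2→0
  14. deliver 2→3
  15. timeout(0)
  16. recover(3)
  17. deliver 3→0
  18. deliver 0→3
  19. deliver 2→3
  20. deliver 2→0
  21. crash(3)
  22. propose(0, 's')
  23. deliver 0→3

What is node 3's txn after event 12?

0

step 1 deliver 2→1: —
step 2 timeout(0): 0={coor,t=1,log=-}
step 3 crash(3): 3={✗part,t=0,log=-}
step 4 deliver 0→3: —
step 5 timeout(0): 0={coor,t=2,log=-}
step 6 deliver 1→0: —
step 7 propose(0,'w'): 0={coor,t=3,log=-}
step 8 deliver 0→1: 1={part,t=1,log=-}
step 9 timeout(0): 0={coor,t=4,log=-}
step 10 deliver 0→2: 2={part,t=1,log=-}
step 11 timeout(0): 0={coor,t=5,log=-}
step 12 deliver 2→0: —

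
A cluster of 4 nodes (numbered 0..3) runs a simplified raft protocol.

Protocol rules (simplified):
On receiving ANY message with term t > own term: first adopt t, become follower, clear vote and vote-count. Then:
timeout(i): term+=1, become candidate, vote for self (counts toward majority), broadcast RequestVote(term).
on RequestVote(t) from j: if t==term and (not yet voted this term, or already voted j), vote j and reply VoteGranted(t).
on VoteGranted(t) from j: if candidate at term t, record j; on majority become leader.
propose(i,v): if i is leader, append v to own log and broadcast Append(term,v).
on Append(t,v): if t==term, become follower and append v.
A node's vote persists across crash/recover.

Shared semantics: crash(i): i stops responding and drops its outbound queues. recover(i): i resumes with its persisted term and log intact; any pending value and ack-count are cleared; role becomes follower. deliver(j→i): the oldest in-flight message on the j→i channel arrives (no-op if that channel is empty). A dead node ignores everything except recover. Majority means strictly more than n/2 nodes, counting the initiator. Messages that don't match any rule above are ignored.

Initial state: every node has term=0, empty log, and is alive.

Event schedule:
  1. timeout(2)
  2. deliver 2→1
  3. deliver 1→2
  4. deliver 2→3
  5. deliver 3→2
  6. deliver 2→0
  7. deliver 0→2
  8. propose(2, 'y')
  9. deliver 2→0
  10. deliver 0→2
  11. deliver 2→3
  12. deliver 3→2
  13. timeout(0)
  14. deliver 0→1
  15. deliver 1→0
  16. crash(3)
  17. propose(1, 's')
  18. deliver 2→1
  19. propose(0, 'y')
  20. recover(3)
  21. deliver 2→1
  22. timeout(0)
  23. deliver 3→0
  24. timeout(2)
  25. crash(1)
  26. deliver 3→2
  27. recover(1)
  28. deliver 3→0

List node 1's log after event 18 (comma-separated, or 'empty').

empty

[1] timeout(2) → N2(cand t1 [-])
[2] deliver 2→1 → N1(foll t1 [-])
[3] deliver 1→2 → ∅
[4] deliver 2→3 → N3(foll t1 [-])
[5] deliver 3→2 → N2(lead t1 [-])
[6] deliver 2→0 → N0(foll t1 [-])
[7] deliver 0→2 → ∅
[8] propose(2,'y') → N2(lead t1 [y])
[9] deliver 2→0 → N0(foll t1 [y])
[10] deliver 0→2 → ∅
[11] deliver 2→3 → N3(foll t1 [y])
[12] deliver 3→2 → ∅
[13] timeout(0) → N0(cand t2 [y])
[14] deliver 0→1 → N1(foll t2 [-])
[15] deliver 1→0 → ∅
[16] crash(3) → N3(✗foll t1 [y])
[17] propose(1,'s') → ∅
[18] deliver 2→1 → ∅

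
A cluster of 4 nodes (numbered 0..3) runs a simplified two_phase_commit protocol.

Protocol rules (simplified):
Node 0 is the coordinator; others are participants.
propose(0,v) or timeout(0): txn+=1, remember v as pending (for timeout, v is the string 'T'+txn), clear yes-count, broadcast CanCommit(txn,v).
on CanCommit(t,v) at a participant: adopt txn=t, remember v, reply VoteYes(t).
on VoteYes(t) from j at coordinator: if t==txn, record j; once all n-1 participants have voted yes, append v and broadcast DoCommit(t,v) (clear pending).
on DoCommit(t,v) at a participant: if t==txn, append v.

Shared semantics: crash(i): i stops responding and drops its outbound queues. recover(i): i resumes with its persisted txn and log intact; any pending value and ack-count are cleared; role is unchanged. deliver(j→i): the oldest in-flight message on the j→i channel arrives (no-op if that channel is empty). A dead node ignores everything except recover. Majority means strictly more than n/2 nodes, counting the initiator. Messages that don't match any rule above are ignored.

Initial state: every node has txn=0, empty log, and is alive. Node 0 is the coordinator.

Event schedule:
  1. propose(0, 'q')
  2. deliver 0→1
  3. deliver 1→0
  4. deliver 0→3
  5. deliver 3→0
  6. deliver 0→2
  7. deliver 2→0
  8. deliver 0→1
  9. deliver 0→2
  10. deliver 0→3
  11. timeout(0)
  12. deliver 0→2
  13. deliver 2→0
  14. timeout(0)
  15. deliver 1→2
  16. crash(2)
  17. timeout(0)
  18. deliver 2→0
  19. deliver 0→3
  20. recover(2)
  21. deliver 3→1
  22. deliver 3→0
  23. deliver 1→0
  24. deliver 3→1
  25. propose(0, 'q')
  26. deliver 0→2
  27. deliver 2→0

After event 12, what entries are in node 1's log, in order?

e1 propose(0,'q'): 0[coor,t=1,-]
e2 deliver 0→1: 1[part,t=1,-]
e3 deliver 1→0: ·
e4 deliver 0→3: 3[part,t=1,-]
e5 deliver 3→0: ·
e6 deliver 0→2: 2[part,t=1,-]
e7 deliver 2→0: 0[coor,t=1,q]
e8 deliver 0→1: 1[part,t=1,q]
e9 deliver 0→2: 2[part,t=1,q]
e10 deliver 0→3: 3[part,t=1,q]
e11 timeout(0): 0[coor,t=2,q]
e12 deliver 0→2: 2[part,t=2,q]

q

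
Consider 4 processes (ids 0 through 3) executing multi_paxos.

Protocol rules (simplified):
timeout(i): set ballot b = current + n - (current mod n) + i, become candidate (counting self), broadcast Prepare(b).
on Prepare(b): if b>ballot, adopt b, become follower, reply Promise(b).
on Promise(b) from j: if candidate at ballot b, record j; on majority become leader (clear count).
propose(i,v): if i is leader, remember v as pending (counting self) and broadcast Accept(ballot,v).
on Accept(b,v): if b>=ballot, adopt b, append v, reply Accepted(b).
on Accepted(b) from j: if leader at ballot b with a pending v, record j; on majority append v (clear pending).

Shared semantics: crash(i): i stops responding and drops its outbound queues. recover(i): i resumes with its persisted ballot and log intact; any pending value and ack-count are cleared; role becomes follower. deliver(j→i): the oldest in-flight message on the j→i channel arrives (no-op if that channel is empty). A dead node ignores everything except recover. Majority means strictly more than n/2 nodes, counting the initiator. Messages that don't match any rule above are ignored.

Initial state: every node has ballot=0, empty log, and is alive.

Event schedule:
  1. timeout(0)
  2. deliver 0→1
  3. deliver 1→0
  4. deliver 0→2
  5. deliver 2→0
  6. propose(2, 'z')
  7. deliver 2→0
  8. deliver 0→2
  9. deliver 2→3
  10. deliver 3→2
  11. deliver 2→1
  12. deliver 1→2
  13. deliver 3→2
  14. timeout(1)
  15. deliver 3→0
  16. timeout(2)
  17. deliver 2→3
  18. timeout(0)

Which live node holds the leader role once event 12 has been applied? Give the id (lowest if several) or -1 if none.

0

1. timeout(0):  <0:cand b4 ->
2. deliver 0→1:  <1:foll b4 ->
3. deliver 1→0:  nop
4. deliver 0→2:  <2:foll b4 ->
5. deliver 2→0:  <0:lead b4 ->
6. propose(2,'z'):  nop
7. deliver 2→0:  nop
8. deliver 0→2:  nop
9. deliver 2→3:  nop
10. deliver 3→2:  nop
11. deliver 2→1:  nop
12. deliver 1→2:  nop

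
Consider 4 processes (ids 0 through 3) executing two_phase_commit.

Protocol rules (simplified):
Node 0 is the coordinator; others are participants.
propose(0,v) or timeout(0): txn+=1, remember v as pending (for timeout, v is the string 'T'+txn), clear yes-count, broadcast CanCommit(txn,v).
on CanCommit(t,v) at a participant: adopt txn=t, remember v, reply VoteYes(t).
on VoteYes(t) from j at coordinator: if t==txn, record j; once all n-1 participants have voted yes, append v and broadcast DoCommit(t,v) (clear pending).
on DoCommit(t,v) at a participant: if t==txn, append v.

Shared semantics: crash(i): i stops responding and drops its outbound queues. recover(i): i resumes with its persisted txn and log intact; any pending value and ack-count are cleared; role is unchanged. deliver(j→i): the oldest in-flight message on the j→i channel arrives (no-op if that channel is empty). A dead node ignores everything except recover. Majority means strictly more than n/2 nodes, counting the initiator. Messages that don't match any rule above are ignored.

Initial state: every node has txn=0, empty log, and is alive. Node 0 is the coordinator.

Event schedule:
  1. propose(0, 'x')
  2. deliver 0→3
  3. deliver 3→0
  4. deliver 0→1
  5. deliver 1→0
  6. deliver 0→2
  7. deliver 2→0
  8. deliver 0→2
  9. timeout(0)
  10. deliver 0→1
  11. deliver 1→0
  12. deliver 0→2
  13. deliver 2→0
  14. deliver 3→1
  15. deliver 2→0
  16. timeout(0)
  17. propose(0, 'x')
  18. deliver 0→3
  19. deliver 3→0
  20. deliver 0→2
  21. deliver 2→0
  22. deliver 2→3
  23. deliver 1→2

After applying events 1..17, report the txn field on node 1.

step 1 propose(0,'x'): 0={coor,t=1,log=-}
step 2 deliver 0→3: 3={part,t=1,log=-}
step 3 deliver 3→0: —
step 4 deliver 0→1: 1={part,t=1,log=-}
step 5 deliver 1→0: —
step 6 deliver 0→2: 2={part,t=1,log=-}
step 7 deliver 2→0: 0={coor,t=1,log=x}
step 8 deliver 0→2: 2={part,t=1,log=x}
step 9 timeout(0): 0={coor,t=2,log=x}
step 10 deliver 0→1: 1={part,t=1,log=x}
step 11 deliver 1→0: —
step 12 deliver 0→2: 2={part,t=2,log=x}
step 13 deliver 2→0: —
step 14 deliver 3→1: —
step 15 deliver 2→0: —
step 16 timeout(0): 0={coor,t=3,log=x}
step 17 propose(0,'x'): 0={coor,t=4,log=x}

1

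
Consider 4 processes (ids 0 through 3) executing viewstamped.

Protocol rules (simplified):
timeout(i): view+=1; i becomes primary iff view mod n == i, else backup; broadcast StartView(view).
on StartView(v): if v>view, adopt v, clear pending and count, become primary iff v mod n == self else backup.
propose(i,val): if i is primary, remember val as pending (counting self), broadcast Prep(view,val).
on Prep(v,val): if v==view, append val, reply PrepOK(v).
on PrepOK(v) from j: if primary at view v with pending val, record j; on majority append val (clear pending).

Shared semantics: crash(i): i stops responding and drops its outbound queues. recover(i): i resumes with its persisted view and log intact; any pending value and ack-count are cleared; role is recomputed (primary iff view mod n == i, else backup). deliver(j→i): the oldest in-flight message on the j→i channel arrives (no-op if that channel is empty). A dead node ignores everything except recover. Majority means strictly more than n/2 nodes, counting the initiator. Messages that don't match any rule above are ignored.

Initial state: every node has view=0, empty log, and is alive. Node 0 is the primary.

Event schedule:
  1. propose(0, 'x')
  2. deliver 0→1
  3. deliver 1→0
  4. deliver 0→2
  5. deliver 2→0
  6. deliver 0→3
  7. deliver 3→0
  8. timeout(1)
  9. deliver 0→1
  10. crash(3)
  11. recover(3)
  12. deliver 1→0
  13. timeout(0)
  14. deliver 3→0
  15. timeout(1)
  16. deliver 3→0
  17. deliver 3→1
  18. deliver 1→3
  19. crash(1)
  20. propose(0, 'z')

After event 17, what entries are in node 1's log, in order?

x

[1] propose(0,'x') → ∅
[2] deliver 0→1 → N1(back v0 [x])
[3] deliver 1→0 → ∅
[4] deliver 0→2 → N2(back v0 [x])
[5] deliver 2→0 → N0(prim v0 [x])
[6] deliver 0→3 → N3(back v0 [x])
[7] deliver 3→0 → ∅
[8] timeout(1) → N1(prim v1 [x])
[9] deliver 0→1 → ∅
[10] crash(3) → N3(✗back v0 [x])
[11] recover(3) → N3(back v0 [x])
[12] deliver 1→0 → N0(back v1 [x])
[13] timeout(0) → N0(back v2 [x])
[14] deliver 3→0 → ∅
[15] timeout(1) → N1(back v2 [x])
[16] deliver 3→0 → ∅
[17] deliver 3→1 → ∅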